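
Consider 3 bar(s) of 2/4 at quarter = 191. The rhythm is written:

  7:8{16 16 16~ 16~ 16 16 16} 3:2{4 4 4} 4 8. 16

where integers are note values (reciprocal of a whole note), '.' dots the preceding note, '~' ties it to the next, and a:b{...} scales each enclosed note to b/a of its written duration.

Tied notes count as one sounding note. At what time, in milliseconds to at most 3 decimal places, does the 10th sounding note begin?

note 10 onset = 5b = 1570.681ms

1. 0.0ms @ 0 + 89.753ms (2/7)
2. 89.753ms @ 2/7 + 89.753ms (2/7)
3. 179.506ms @ 4/7 + 269.26ms (6/7)
4. 448.766ms @ 10/7 + 89.753ms (2/7)
5. 538.519ms @ 12/7 + 89.753ms (2/7)
6. 628.272ms @ 2 + 209.424ms (2/3)
7. 837.696ms @ 8/3 + 209.424ms (2/3)
8. 1047.12ms @ 10/3 + 209.424ms (2/3)
9. 1256.545ms @ 4 + 314.136ms (1)
10. 1570.681ms @ 5 + 235.602ms (3/4)
11. 1806.283ms @ 23/4 + 78.534ms (1/4)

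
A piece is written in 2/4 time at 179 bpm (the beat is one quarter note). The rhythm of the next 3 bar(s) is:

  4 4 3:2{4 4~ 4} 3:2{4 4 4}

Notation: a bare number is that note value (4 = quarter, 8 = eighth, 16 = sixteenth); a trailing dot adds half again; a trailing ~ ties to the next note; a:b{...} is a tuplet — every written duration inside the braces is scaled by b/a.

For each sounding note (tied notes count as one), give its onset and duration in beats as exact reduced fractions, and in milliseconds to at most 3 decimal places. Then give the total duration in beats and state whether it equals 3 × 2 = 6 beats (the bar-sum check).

1) 0.0ms=0b +335.196ms=1b
2) 335.196ms=1b +335.196ms=1b
3) 670.391ms=2b +223.464ms=2/3b
4) 893.855ms=8/3b +446.927ms=4/3b
5) 1340.782ms=4b +223.464ms=2/3b
6) 1564.246ms=14/3b +223.464ms=2/3b
7) 1787.709ms=16/3b +223.464ms=2/3b
Σ=6b of 6 (179bpm 2/4) — PASS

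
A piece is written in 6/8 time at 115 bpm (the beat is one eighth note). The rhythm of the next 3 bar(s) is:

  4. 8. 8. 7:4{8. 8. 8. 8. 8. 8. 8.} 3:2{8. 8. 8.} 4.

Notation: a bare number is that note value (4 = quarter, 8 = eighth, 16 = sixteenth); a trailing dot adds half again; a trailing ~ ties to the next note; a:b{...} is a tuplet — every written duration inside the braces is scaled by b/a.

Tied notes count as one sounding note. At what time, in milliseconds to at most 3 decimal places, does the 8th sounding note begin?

1. 0.0ms @ 0 + 1565.217ms (3)
2. 1565.217ms @ 3 + 782.609ms (3/2)
3. 2347.826ms @ 9/2 + 782.609ms (3/2)
4. 3130.435ms @ 6 + 447.205ms (6/7)
5. 3577.64ms @ 48/7 + 447.205ms (6/7)
6. 4024.845ms @ 54/7 + 447.205ms (6/7)
7. 4472.05ms @ 60/7 + 447.205ms (6/7)
8. 4919.255ms @ 66/7 + 447.205ms (6/7)
9. 5366.46ms @ 72/7 + 447.205ms (6/7)
10. 5813.665ms @ 78/7 + 447.205ms (6/7)
11. 6260.87ms @ 12 + 521.739ms (1)
12. 6782.609ms @ 13 + 521.739ms (1)
13. 7304.348ms @ 14 + 521.739ms (1)
14. 7826.087ms @ 15 + 1565.217ms (3)

note 8 onset = 66/7b = 4919.255ms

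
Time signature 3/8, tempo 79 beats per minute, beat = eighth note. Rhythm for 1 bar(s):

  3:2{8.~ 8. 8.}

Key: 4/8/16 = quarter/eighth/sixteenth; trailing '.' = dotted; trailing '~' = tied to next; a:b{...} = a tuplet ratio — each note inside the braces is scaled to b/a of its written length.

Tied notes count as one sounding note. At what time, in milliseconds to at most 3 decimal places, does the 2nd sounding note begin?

1. 0.0ms @ 0 + 1518.987ms (2)
2. 1518.987ms @ 2 + 759.494ms (1)

note 2 onset = 2b = 1518.987ms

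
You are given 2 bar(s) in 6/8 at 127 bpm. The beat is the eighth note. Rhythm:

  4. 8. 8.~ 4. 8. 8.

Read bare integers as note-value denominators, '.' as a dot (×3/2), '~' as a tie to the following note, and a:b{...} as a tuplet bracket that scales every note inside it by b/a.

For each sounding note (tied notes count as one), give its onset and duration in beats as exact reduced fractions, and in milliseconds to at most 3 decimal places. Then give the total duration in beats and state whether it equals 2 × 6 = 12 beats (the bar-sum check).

1) 0.0ms=0b +1417.323ms=3b
2) 1417.323ms=3b +708.661ms=3/2b
3) 2125.984ms=9/2b +2125.984ms=9/2b
4) 4251.969ms=9b +708.661ms=3/2b
5) 4960.63ms=21/2b +708.661ms=3/2b
Σ=12b of 12 (127bpm 6/8) — PASS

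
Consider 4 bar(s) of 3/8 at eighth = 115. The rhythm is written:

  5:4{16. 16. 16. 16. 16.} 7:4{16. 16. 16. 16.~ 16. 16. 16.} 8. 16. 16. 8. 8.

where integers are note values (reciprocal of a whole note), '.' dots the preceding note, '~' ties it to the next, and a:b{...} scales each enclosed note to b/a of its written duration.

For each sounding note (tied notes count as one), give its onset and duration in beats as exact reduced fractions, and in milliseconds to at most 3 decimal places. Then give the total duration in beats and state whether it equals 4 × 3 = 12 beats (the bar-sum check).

1) 0.0ms=0b +313.043ms=3/5b
2) 313.043ms=3/5b +313.043ms=3/5b
3) 626.087ms=6/5b +313.043ms=3/5b
4) 939.13ms=9/5b +313.043ms=3/5b
5) 1252.174ms=12/5b +313.043ms=3/5b
6) 1565.217ms=3b +223.602ms=3/7b
7) 1788.82ms=24/7b +223.602ms=3/7b
8) 2012.422ms=27/7b +223.602ms=3/7b
9) 2236.025ms=30/7b +447.205ms=6/7b
10) 2683.23ms=36/7b +223.602ms=3/7b
11) 2906.832ms=39/7b +223.602ms=3/7b
12) 3130.435ms=6b +782.609ms=3/2b
13) 3913.043ms=15/2b +391.304ms=3/4b
14) 4304.348ms=33/4b +391.304ms=3/4b
15) 4695.652ms=9b +782.609ms=3/2b
16) 5478.261ms=21/2b +782.609ms=3/2b
Σ=12b of 12 (115bpm 3/8) — PASS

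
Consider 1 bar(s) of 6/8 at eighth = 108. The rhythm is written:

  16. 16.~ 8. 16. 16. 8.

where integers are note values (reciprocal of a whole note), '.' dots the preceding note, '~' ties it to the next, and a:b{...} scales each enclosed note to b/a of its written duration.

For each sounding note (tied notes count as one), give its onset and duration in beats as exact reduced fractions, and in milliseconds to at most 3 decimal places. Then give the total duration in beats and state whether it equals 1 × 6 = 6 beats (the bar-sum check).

1) 0.0ms=0b +416.667ms=3/4b
2) 416.667ms=3/4b +1250.0ms=9/4b
3) 1666.667ms=3b +416.667ms=3/4b
4) 2083.333ms=15/4b +416.667ms=3/4b
5) 2500.0ms=9/2b +833.333ms=3/2b
Σ=6b of 6 (108bpm 6/8) — PASS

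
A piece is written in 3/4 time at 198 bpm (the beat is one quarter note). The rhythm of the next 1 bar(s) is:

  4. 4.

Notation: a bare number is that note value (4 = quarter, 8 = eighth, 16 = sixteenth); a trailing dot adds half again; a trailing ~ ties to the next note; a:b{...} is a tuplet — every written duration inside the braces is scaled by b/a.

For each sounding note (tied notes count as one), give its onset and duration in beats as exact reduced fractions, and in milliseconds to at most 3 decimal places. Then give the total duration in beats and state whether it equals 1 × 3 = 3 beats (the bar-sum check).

1) 0.0ms=0b +454.545ms=3/2b
2) 454.545ms=3/2b +454.545ms=3/2b
Σ=3b of 3 (198bpm 3/4) — PASS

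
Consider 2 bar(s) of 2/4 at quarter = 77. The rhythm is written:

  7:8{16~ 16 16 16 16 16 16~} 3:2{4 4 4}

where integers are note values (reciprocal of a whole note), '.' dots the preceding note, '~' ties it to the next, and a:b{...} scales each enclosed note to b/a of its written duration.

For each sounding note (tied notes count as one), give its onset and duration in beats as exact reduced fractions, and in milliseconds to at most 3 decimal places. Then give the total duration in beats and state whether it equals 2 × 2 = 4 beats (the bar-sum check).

1) 0.0ms=0b +445.269ms=4/7b
2) 445.269ms=4/7b +222.635ms=2/7b
3) 667.904ms=6/7b +222.635ms=2/7b
4) 890.538ms=8/7b +222.635ms=2/7b
5) 1113.173ms=10/7b +222.635ms=2/7b
6) 1335.807ms=12/7b +742.115ms=20/21b
7) 2077.922ms=8/3b +519.481ms=2/3b
8) 2597.403ms=10/3b +519.481ms=2/3b
Σ=4b of 4 (77bpm 2/4) — PASS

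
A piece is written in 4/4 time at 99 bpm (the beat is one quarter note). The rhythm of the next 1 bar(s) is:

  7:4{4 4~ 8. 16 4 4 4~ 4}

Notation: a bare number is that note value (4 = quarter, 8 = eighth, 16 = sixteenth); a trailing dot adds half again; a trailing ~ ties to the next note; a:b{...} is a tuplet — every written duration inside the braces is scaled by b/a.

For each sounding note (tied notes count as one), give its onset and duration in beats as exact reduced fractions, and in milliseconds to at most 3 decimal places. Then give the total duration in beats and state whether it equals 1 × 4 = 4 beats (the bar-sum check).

1) 0.0ms=0b +346.32ms=4/7b
2) 346.32ms=4/7b +606.061ms=1b
3) 952.381ms=11/7b +86.58ms=1/7b
4) 1038.961ms=12/7b +346.32ms=4/7b
5) 1385.281ms=16/7b +346.32ms=4/7b
6) 1731.602ms=20/7b +692.641ms=8/7b
Σ=4b of 4 (99bpm 4/4) — PASS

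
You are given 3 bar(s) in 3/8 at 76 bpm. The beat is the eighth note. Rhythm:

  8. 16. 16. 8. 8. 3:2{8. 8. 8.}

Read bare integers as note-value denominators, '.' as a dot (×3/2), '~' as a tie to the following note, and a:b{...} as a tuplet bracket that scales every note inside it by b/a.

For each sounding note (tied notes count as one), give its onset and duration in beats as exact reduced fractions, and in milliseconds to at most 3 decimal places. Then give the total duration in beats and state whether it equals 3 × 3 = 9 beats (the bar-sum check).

1) 0.0ms=0b +1184.211ms=3/2b
2) 1184.211ms=3/2b +592.105ms=3/4b
3) 1776.316ms=9/4b +592.105ms=3/4b
4) 2368.421ms=3b +1184.211ms=3/2b
5) 3552.632ms=9/2b +1184.211ms=3/2b
6) 4736.842ms=6b +789.474ms=1b
7) 5526.316ms=7b +789.474ms=1b
8) 6315.789ms=8b +789.474ms=1b
Σ=9b of 9 (76bpm 3/8) — PASS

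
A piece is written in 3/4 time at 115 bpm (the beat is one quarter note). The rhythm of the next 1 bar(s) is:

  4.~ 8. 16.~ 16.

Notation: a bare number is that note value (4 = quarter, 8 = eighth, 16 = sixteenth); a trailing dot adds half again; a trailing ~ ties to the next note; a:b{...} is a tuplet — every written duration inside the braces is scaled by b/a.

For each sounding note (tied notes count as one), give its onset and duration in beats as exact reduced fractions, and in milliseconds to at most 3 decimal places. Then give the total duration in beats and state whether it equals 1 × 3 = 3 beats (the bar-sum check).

1) 0.0ms=0b +1173.913ms=9/4b
2) 1173.913ms=9/4b +391.304ms=3/4b
Σ=3b of 3 (115bpm 3/4) — PASS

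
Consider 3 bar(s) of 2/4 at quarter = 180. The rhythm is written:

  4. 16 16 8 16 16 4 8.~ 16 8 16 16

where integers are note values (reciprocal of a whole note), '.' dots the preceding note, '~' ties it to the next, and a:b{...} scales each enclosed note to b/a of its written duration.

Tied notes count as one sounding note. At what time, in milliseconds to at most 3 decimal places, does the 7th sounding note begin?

1. 0.0ms @ 0 + 500.0ms (3/2)
2. 500.0ms @ 3/2 + 83.333ms (1/4)
3. 583.333ms @ 7/4 + 83.333ms (1/4)
4. 666.667ms @ 2 + 166.667ms (1/2)
5. 833.333ms @ 5/2 + 83.333ms (1/4)
6. 916.667ms @ 11/4 + 83.333ms (1/4)
7. 1000.0ms @ 3 + 333.333ms (1)
8. 1333.333ms @ 4 + 333.333ms (1)
9. 1666.667ms @ 5 + 166.667ms (1/2)
10. 1833.333ms @ 11/2 + 83.333ms (1/4)
11. 1916.667ms @ 23/4 + 83.333ms (1/4)

note 7 onset = 3b = 1000.0ms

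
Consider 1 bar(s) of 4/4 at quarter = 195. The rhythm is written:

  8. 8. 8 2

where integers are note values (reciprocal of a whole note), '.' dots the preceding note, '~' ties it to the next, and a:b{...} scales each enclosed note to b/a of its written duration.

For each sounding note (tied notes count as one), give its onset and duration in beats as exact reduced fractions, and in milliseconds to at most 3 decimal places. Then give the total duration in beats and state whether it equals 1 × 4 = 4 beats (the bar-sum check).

1) 0.0ms=0b +230.769ms=3/4b
2) 230.769ms=3/4b +230.769ms=3/4b
3) 461.538ms=3/2b +153.846ms=1/2b
4) 615.385ms=2b +615.385ms=2b
Σ=4b of 4 (195bpm 4/4) — PASS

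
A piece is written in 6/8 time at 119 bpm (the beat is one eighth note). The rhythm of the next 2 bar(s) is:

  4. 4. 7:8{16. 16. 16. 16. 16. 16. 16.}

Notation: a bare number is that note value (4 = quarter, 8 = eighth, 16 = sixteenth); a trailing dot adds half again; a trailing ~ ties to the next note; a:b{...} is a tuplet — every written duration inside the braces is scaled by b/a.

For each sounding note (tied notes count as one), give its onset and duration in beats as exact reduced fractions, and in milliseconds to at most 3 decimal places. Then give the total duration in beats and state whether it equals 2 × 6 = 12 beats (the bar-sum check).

1) 0.0ms=0b +1512.605ms=3b
2) 1512.605ms=3b +1512.605ms=3b
3) 3025.21ms=6b +432.173ms=6/7b
4) 3457.383ms=48/7b +432.173ms=6/7b
5) 3889.556ms=54/7b +432.173ms=6/7b
6) 4321.729ms=60/7b +432.173ms=6/7b
7) 4753.902ms=66/7b +432.173ms=6/7b
8) 5186.074ms=72/7b +432.173ms=6/7b
9) 5618.247ms=78/7b +432.173ms=6/7b
Σ=12b of 12 (119bpm 6/8) — PASS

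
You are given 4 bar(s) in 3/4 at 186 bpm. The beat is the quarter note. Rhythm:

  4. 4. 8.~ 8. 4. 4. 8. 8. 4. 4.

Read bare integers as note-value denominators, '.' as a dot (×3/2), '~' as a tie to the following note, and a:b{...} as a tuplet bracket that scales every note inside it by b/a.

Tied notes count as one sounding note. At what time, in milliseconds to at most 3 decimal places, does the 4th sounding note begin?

1. 0.0ms @ 0 + 483.871ms (3/2)
2. 483.871ms @ 3/2 + 483.871ms (3/2)
3. 967.742ms @ 3 + 483.871ms (3/2)
4. 1451.613ms @ 9/2 + 483.871ms (3/2)
5. 1935.484ms @ 6 + 483.871ms (3/2)
6. 2419.355ms @ 15/2 + 241.935ms (3/4)
7. 2661.29ms @ 33/4 + 241.935ms (3/4)
8. 2903.226ms @ 9 + 483.871ms (3/2)
9. 3387.097ms @ 21/2 + 483.871ms (3/2)

note 4 onset = 9/2b = 1451.613ms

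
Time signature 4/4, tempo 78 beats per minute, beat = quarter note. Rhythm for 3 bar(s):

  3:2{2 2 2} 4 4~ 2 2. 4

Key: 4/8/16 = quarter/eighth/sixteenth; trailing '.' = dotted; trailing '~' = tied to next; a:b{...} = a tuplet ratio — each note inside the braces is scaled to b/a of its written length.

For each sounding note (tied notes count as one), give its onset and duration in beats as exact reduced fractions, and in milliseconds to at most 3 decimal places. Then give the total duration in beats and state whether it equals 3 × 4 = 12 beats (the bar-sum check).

1) 0.0ms=0b +1025.641ms=4/3b
2) 1025.641ms=4/3b +1025.641ms=4/3b
3) 2051.282ms=8/3b +1025.641ms=4/3b
4) 3076.923ms=4b +769.231ms=1b
5) 3846.154ms=5b +2307.692ms=3b
6) 6153.846ms=8b +2307.692ms=3b
7) 8461.538ms=11b +769.231ms=1b
Σ=12b of 12 (78bpm 4/4) — PASS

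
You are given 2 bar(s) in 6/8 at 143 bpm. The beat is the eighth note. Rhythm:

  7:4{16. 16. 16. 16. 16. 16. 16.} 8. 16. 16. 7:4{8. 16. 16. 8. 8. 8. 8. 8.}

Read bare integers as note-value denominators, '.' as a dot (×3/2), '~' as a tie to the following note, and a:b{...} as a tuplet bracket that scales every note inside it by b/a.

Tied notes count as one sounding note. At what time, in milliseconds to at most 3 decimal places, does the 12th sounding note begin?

note 12 onset = 48/7b = 2877.123ms

1. 0.0ms @ 0 + 179.82ms (3/7)
2. 179.82ms @ 3/7 + 179.82ms (3/7)
3. 359.64ms @ 6/7 + 179.82ms (3/7)
4. 539.461ms @ 9/7 + 179.82ms (3/7)
5. 719.281ms @ 12/7 + 179.82ms (3/7)
6. 899.101ms @ 15/7 + 179.82ms (3/7)
7. 1078.921ms @ 18/7 + 179.82ms (3/7)
8. 1258.741ms @ 3 + 629.371ms (3/2)
9. 1888.112ms @ 9/2 + 314.685ms (3/4)
10. 2202.797ms @ 21/4 + 314.685ms (3/4)
11. 2517.483ms @ 6 + 359.64ms (6/7)
12. 2877.123ms @ 48/7 + 179.82ms (3/7)
13. 3056.943ms @ 51/7 + 179.82ms (3/7)
14. 3236.763ms @ 54/7 + 359.64ms (6/7)
15. 3596.404ms @ 60/7 + 359.64ms (6/7)
16. 3956.044ms @ 66/7 + 359.64ms (6/7)
17. 4315.684ms @ 72/7 + 359.64ms (6/7)
18. 4675.325ms @ 78/7 + 359.64ms (6/7)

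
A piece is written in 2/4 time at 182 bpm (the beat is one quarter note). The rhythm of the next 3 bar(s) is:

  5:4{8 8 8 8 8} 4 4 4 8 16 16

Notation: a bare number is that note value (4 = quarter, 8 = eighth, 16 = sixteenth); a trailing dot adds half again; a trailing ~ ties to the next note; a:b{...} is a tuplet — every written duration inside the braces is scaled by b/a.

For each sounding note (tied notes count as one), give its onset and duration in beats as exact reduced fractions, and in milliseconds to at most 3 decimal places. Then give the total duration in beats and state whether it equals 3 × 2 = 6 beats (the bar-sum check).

1) 0.0ms=0b +131.868ms=2/5b
2) 131.868ms=2/5b +131.868ms=2/5b
3) 263.736ms=4/5b +131.868ms=2/5b
4) 395.604ms=6/5b +131.868ms=2/5b
5) 527.473ms=8/5b +131.868ms=2/5b
6) 659.341ms=2b +329.67ms=1b
7) 989.011ms=3b +329.67ms=1b
8) 1318.681ms=4b +329.67ms=1b
9) 1648.352ms=5b +164.835ms=1/2b
10) 1813.187ms=11/2b +82.418ms=1/4b
11) 1895.604ms=23/4b +82.418ms=1/4b
Σ=6b of 6 (182bpm 2/4) — PASS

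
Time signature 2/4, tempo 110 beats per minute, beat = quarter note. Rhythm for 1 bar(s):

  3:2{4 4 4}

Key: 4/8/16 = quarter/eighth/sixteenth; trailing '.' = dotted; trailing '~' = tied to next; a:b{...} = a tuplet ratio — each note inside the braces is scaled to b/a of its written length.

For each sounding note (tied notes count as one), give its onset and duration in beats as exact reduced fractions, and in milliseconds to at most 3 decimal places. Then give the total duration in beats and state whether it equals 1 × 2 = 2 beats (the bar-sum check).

1) 0.0ms=0b +363.636ms=2/3b
2) 363.636ms=2/3b +363.636ms=2/3b
3) 727.273ms=4/3b +363.636ms=2/3b
Σ=2b of 2 (110bpm 2/4) — PASS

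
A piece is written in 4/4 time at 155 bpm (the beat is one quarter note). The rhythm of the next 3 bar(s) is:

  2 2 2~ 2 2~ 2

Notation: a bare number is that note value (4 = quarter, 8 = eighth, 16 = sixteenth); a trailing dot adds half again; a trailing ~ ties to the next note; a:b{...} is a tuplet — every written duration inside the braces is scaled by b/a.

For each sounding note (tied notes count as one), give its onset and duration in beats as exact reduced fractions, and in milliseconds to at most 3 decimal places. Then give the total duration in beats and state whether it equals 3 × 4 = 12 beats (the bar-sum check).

1) 0.0ms=0b +774.194ms=2b
2) 774.194ms=2b +774.194ms=2b
3) 1548.387ms=4b +1548.387ms=4b
4) 3096.774ms=8b +1548.387ms=4b
Σ=12b of 12 (155bpm 4/4) — PASS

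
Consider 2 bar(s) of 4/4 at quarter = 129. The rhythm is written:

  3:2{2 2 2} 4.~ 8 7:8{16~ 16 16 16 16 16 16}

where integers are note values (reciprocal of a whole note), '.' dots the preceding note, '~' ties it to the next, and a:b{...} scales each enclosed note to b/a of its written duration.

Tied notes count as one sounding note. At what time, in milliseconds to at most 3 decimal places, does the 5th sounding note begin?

1. 0.0ms @ 0 + 620.155ms (4/3)
2. 620.155ms @ 4/3 + 620.155ms (4/3)
3. 1240.31ms @ 8/3 + 620.155ms (4/3)
4. 1860.465ms @ 4 + 930.233ms (2)
5. 2790.698ms @ 6 + 265.781ms (4/7)
6. 3056.478ms @ 46/7 + 132.89ms (2/7)
7. 3189.369ms @ 48/7 + 132.89ms (2/7)
8. 3322.259ms @ 50/7 + 132.89ms (2/7)
9. 3455.15ms @ 52/7 + 132.89ms (2/7)
10. 3588.04ms @ 54/7 + 132.89ms (2/7)

note 5 onset = 6b = 2790.698ms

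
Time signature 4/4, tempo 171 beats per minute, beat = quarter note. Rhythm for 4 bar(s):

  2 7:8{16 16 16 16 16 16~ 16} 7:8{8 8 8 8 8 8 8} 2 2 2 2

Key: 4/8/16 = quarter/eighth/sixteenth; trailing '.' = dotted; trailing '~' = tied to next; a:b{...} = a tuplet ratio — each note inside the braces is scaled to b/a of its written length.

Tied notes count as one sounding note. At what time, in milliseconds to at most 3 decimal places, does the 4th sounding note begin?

note 4 onset = 18/7b = 902.256ms

1. 0.0ms @ 0 + 701.754ms (2)
2. 701.754ms @ 2 + 100.251ms (2/7)
3. 802.005ms @ 16/7 + 100.251ms (2/7)
4. 902.256ms @ 18/7 + 100.251ms (2/7)
5. 1002.506ms @ 20/7 + 100.251ms (2/7)
6. 1102.757ms @ 22/7 + 100.251ms (2/7)
7. 1203.008ms @ 24/7 + 200.501ms (4/7)
8. 1403.509ms @ 4 + 200.501ms (4/7)
9. 1604.01ms @ 32/7 + 200.501ms (4/7)
10. 1804.511ms @ 36/7 + 200.501ms (4/7)
11. 2005.013ms @ 40/7 + 200.501ms (4/7)
12. 2205.514ms @ 44/7 + 200.501ms (4/7)
13. 2406.015ms @ 48/7 + 200.501ms (4/7)
14. 2606.516ms @ 52/7 + 200.501ms (4/7)
15. 2807.018ms @ 8 + 701.754ms (2)
16. 3508.772ms @ 10 + 701.754ms (2)
17. 4210.526ms @ 12 + 701.754ms (2)
18. 4912.281ms @ 14 + 701.754ms (2)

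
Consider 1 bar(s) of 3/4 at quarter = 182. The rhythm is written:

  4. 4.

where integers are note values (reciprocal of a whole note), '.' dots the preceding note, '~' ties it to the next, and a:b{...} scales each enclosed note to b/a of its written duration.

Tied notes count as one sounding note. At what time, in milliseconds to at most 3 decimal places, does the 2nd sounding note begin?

1. 0.0ms @ 0 + 494.505ms (3/2)
2. 494.505ms @ 3/2 + 494.505ms (3/2)

note 2 onset = 3/2b = 494.505ms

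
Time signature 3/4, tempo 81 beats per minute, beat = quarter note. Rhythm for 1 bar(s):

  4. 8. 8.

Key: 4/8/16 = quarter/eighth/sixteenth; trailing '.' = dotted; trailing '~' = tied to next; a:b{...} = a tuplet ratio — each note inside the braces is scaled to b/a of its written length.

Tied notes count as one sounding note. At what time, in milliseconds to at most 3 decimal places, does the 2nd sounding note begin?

note 2 onset = 3/2b = 1111.111ms

1. 0.0ms @ 0 + 1111.111ms (3/2)
2. 1111.111ms @ 3/2 + 555.556ms (3/4)
3. 1666.667ms @ 9/4 + 555.556ms (3/4)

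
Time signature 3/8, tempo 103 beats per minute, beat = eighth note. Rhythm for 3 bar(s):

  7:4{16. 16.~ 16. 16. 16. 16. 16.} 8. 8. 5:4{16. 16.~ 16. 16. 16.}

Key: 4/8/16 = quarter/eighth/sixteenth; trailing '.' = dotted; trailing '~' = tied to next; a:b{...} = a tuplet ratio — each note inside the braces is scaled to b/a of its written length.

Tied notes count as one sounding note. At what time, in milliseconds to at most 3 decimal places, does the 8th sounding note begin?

note 8 onset = 9/2b = 2621.359ms

1. 0.0ms @ 0 + 249.653ms (3/7)
2. 249.653ms @ 3/7 + 499.307ms (6/7)
3. 748.96ms @ 9/7 + 249.653ms (3/7)
4. 998.613ms @ 12/7 + 249.653ms (3/7)
5. 1248.266ms @ 15/7 + 249.653ms (3/7)
6. 1497.92ms @ 18/7 + 249.653ms (3/7)
7. 1747.573ms @ 3 + 873.786ms (3/2)
8. 2621.359ms @ 9/2 + 873.786ms (3/2)
9. 3495.146ms @ 6 + 349.515ms (3/5)
10. 3844.66ms @ 33/5 + 699.029ms (6/5)
11. 4543.689ms @ 39/5 + 349.515ms (3/5)
12. 4893.204ms @ 42/5 + 349.515ms (3/5)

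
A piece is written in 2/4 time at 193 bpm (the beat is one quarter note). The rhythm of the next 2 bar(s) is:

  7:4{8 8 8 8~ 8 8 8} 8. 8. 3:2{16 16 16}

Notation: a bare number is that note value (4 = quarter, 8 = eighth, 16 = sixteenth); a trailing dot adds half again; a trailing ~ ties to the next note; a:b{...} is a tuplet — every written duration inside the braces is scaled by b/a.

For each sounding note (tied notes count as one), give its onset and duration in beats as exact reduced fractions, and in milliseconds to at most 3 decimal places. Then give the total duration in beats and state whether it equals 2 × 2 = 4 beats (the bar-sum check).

1) 0.0ms=0b +88.823ms=2/7b
2) 88.823ms=2/7b +88.823ms=2/7b
3) 177.646ms=4/7b +88.823ms=2/7b
4) 266.469ms=6/7b +177.646ms=4/7b
5) 444.115ms=10/7b +88.823ms=2/7b
6) 532.939ms=12/7b +88.823ms=2/7b
7) 621.762ms=2b +233.161ms=3/4b
8) 854.922ms=11/4b +233.161ms=3/4b
9) 1088.083ms=7/2b +51.813ms=1/6b
10) 1139.896ms=11/3b +51.813ms=1/6b
11) 1191.71ms=23/6b +51.813ms=1/6b
Σ=4b of 4 (193bpm 2/4) — PASS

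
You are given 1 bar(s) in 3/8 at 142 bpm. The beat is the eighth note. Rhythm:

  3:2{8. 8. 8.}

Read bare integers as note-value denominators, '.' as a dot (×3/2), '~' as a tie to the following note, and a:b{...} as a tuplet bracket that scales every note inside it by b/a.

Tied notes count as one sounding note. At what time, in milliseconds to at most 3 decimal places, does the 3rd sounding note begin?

1. 0.0ms @ 0 + 422.535ms (1)
2. 422.535ms @ 1 + 422.535ms (1)
3. 845.07ms @ 2 + 422.535ms (1)

note 3 onset = 2b = 845.07ms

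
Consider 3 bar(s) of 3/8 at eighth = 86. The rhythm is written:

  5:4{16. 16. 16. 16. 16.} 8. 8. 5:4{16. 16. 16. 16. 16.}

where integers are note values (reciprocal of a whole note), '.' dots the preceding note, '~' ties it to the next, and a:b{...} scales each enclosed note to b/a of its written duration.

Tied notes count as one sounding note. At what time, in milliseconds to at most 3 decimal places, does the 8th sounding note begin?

1. 0.0ms @ 0 + 418.605ms (3/5)
2. 418.605ms @ 3/5 + 418.605ms (3/5)
3. 837.209ms @ 6/5 + 418.605ms (3/5)
4. 1255.814ms @ 9/5 + 418.605ms (3/5)
5. 1674.419ms @ 12/5 + 418.605ms (3/5)
6. 2093.023ms @ 3 + 1046.512ms (3/2)
7. 3139.535ms @ 9/2 + 1046.512ms (3/2)
8. 4186.047ms @ 6 + 418.605ms (3/5)
9. 4604.651ms @ 33/5 + 418.605ms (3/5)
10. 5023.256ms @ 36/5 + 418.605ms (3/5)
11. 5441.86ms @ 39/5 + 418.605ms (3/5)
12. 5860.465ms @ 42/5 + 418.605ms (3/5)

note 8 onset = 6b = 4186.047ms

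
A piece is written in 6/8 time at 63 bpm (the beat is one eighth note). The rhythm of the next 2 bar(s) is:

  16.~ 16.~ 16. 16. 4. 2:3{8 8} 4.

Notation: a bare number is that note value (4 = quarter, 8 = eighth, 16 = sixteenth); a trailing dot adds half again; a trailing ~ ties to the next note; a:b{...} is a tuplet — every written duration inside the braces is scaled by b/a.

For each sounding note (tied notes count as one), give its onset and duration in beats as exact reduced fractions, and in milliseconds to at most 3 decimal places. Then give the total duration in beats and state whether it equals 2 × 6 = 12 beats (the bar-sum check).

1) 0.0ms=0b +2142.857ms=9/4b
2) 2142.857ms=9/4b +714.286ms=3/4b
3) 2857.143ms=3b +2857.143ms=3b
4) 5714.286ms=6b +1428.571ms=3/2b
5) 7142.857ms=15/2b +1428.571ms=3/2b
6) 8571.429ms=9b +2857.143ms=3b
Σ=12b of 12 (63bpm 6/8) — PASS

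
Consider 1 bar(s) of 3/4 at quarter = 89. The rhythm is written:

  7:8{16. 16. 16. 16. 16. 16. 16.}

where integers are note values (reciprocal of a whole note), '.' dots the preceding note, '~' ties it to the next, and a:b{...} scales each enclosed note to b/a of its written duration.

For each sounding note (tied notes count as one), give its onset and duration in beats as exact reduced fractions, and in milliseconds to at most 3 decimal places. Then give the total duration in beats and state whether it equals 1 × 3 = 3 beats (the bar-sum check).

1) 0.0ms=0b +288.925ms=3/7b
2) 288.925ms=3/7b +288.925ms=3/7b
3) 577.849ms=6/7b +288.925ms=3/7b
4) 866.774ms=9/7b +288.925ms=3/7b
5) 1155.698ms=12/7b +288.925ms=3/7b
6) 1444.623ms=15/7b +288.925ms=3/7b
7) 1733.547ms=18/7b +288.925ms=3/7b
Σ=3b of 3 (89bpm 3/4) — PASS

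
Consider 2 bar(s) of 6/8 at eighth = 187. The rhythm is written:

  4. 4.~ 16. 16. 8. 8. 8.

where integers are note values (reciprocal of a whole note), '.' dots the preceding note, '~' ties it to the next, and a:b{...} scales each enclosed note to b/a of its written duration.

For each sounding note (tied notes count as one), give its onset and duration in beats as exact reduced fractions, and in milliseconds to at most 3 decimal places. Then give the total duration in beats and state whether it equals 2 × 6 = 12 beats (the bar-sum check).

1) 0.0ms=0b +962.567ms=3b
2) 962.567ms=3b +1203.209ms=15/4b
3) 2165.775ms=27/4b +240.642ms=3/4b
4) 2406.417ms=15/2b +481.283ms=3/2b
5) 2887.701ms=9b +481.283ms=3/2b
6) 3368.984ms=21/2b +481.283ms=3/2b
Σ=12b of 12 (187bpm 6/8) — PASS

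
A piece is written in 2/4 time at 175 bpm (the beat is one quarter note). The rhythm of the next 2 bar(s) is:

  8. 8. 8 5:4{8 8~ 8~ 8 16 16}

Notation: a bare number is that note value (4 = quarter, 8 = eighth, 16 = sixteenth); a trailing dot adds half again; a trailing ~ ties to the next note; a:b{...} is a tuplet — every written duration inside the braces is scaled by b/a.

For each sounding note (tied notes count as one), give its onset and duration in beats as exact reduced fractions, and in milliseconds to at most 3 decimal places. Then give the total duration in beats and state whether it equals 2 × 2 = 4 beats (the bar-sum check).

1) 0.0ms=0b +257.143ms=3/4b
2) 257.143ms=3/4b +257.143ms=3/4b
3) 514.286ms=3/2b +171.429ms=1/2b
4) 685.714ms=2b +137.143ms=2/5b
5) 822.857ms=12/5b +411.429ms=6/5b
6) 1234.286ms=18/5b +68.571ms=1/5b
7) 1302.857ms=19/5b +68.571ms=1/5b
Σ=4b of 4 (175bpm 2/4) — PASS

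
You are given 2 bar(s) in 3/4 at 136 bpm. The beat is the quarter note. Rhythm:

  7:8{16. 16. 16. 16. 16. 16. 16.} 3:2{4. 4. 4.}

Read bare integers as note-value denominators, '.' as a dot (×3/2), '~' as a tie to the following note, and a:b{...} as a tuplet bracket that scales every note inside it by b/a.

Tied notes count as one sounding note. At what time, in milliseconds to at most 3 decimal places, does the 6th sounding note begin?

1. 0.0ms @ 0 + 189.076ms (3/7)
2. 189.076ms @ 3/7 + 189.076ms (3/7)
3. 378.151ms @ 6/7 + 189.076ms (3/7)
4. 567.227ms @ 9/7 + 189.076ms (3/7)
5. 756.303ms @ 12/7 + 189.076ms (3/7)
6. 945.378ms @ 15/7 + 189.076ms (3/7)
7. 1134.454ms @ 18/7 + 189.076ms (3/7)
8. 1323.529ms @ 3 + 441.176ms (1)
9. 1764.706ms @ 4 + 441.176ms (1)
10. 2205.882ms @ 5 + 441.176ms (1)

note 6 onset = 15/7b = 945.378ms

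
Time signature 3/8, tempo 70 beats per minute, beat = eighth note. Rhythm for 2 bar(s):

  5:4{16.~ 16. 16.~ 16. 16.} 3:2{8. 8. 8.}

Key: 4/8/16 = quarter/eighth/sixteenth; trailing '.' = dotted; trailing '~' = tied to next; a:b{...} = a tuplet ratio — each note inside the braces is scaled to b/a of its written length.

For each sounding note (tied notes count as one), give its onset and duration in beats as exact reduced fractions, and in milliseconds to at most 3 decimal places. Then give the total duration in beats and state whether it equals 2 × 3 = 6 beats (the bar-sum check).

1) 0.0ms=0b +1028.571ms=6/5b
2) 1028.571ms=6/5b +1028.571ms=6/5b
3) 2057.143ms=12/5b +514.286ms=3/5b
4) 2571.429ms=3b +857.143ms=1b
5) 3428.571ms=4b +857.143ms=1b
6) 4285.714ms=5b +857.143ms=1b
Σ=6b of 6 (70bpm 3/8) — PASS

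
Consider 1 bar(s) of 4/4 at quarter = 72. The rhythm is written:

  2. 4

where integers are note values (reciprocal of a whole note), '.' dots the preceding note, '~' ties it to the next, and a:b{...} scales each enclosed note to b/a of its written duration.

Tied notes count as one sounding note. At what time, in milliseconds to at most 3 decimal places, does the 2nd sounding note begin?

1. 0.0ms @ 0 + 2500.0ms (3)
2. 2500.0ms @ 3 + 833.333ms (1)

note 2 onset = 3b = 2500.0ms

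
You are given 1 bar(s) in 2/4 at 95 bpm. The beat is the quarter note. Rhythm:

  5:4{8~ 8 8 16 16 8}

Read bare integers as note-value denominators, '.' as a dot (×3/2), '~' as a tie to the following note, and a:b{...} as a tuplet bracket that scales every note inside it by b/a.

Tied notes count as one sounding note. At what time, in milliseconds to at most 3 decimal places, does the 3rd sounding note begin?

note 3 onset = 6/5b = 757.895ms

1. 0.0ms @ 0 + 505.263ms (4/5)
2. 505.263ms @ 4/5 + 252.632ms (2/5)
3. 757.895ms @ 6/5 + 126.316ms (1/5)
4. 884.211ms @ 7/5 + 126.316ms (1/5)
5. 1010.526ms @ 8/5 + 252.632ms (2/5)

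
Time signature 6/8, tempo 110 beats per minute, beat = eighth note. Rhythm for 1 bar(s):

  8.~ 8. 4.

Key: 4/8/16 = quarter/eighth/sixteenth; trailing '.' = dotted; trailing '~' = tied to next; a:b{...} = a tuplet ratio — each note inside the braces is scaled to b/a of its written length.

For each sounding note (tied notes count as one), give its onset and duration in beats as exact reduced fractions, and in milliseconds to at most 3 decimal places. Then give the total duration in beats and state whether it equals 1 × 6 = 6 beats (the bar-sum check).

1) 0.0ms=0b +1636.364ms=3b
2) 1636.364ms=3b +1636.364ms=3b
Σ=6b of 6 (110bpm 6/8) — PASS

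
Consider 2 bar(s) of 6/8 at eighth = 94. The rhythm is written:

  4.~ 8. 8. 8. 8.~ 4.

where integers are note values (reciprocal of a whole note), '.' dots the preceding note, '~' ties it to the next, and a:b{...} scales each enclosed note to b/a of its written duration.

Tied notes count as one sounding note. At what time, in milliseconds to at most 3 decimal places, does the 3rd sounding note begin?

note 3 onset = 6b = 3829.787ms

1. 0.0ms @ 0 + 2872.34ms (9/2)
2. 2872.34ms @ 9/2 + 957.447ms (3/2)
3. 3829.787ms @ 6 + 957.447ms (3/2)
4. 4787.234ms @ 15/2 + 2872.34ms (9/2)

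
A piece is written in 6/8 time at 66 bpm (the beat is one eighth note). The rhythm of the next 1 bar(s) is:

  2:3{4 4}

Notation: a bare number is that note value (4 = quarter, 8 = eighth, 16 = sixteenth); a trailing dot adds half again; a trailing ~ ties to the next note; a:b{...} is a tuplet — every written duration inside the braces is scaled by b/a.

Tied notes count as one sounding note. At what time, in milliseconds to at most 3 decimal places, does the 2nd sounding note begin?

note 2 onset = 3b = 2727.273ms

1. 0.0ms @ 0 + 2727.273ms (3)
2. 2727.273ms @ 3 + 2727.273ms (3)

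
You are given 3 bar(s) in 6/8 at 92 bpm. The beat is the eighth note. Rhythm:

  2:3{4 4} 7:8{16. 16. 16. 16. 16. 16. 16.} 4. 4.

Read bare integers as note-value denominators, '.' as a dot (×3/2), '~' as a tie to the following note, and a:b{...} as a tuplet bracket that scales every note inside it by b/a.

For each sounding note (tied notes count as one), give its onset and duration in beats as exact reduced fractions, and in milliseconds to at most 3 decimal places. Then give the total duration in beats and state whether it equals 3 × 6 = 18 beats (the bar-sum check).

1) 0.0ms=0b +1956.522ms=3b
2) 1956.522ms=3b +1956.522ms=3b
3) 3913.043ms=6b +559.006ms=6/7b
4) 4472.05ms=48/7b +559.006ms=6/7b
5) 5031.056ms=54/7b +559.006ms=6/7b
6) 5590.062ms=60/7b +559.006ms=6/7b
7) 6149.068ms=66/7b +559.006ms=6/7b
8) 6708.075ms=72/7b +559.006ms=6/7b
9) 7267.081ms=78/7b +559.006ms=6/7b
10) 7826.087ms=12b +1956.522ms=3b
11) 9782.609ms=15b +1956.522ms=3b
Σ=18b of 18 (92bpm 6/8) — PASS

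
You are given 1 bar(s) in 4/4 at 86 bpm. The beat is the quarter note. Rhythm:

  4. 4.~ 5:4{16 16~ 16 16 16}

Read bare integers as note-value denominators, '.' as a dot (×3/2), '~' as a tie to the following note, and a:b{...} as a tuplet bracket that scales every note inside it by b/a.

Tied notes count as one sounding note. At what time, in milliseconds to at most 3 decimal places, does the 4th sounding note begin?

1. 0.0ms @ 0 + 1046.512ms (3/2)
2. 1046.512ms @ 3/2 + 1186.047ms (17/10)
3. 2232.558ms @ 16/5 + 279.07ms (2/5)
4. 2511.628ms @ 18/5 + 139.535ms (1/5)
5. 2651.163ms @ 19/5 + 139.535ms (1/5)

note 4 onset = 18/5b = 2511.628ms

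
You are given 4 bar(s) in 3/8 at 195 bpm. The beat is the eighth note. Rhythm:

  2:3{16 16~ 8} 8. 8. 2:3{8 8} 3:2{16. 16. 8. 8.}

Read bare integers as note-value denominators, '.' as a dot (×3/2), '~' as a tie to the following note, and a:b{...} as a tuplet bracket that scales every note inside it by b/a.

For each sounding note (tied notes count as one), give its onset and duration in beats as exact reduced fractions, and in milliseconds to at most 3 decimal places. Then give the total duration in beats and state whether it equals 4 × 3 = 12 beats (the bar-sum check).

1) 0.0ms=0b +230.769ms=3/4b
2) 230.769ms=3/4b +692.308ms=9/4b
3) 923.077ms=3b +461.538ms=3/2b
4) 1384.615ms=9/2b +461.538ms=3/2b
5) 1846.154ms=6b +461.538ms=3/2b
6) 2307.692ms=15/2b +461.538ms=3/2b
7) 2769.231ms=9b +153.846ms=1/2b
8) 2923.077ms=19/2b +153.846ms=1/2b
9) 3076.923ms=10b +307.692ms=1b
10) 3384.615ms=11b +307.692ms=1b
Σ=12b of 12 (195bpm 3/8) — PASS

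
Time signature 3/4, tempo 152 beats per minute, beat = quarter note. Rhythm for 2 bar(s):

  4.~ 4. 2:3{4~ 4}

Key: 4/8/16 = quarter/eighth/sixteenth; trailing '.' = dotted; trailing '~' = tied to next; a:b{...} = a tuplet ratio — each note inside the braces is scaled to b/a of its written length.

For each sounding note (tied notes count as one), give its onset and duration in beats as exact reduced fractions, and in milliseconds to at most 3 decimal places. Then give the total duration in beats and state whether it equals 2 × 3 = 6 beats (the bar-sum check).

1) 0.0ms=0b +1184.211ms=3b
2) 1184.211ms=3b +1184.211ms=3b
Σ=6b of 6 (152bpm 3/4) — PASS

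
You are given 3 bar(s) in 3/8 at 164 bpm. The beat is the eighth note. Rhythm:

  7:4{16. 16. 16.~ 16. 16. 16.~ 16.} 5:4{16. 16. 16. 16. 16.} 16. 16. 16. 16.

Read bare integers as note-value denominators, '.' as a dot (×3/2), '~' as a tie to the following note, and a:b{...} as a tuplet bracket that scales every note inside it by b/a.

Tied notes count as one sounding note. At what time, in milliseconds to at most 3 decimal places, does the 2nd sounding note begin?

note 2 onset = 3/7b = 156.794ms

1. 0.0ms @ 0 + 156.794ms (3/7)
2. 156.794ms @ 3/7 + 156.794ms (3/7)
3. 313.589ms @ 6/7 + 313.589ms (6/7)
4. 627.178ms @ 12/7 + 156.794ms (3/7)
5. 783.972ms @ 15/7 + 313.589ms (6/7)
6. 1097.561ms @ 3 + 219.512ms (3/5)
7. 1317.073ms @ 18/5 + 219.512ms (3/5)
8. 1536.585ms @ 21/5 + 219.512ms (3/5)
9. 1756.098ms @ 24/5 + 219.512ms (3/5)
10. 1975.61ms @ 27/5 + 219.512ms (3/5)
11. 2195.122ms @ 6 + 274.39ms (3/4)
12. 2469.512ms @ 27/4 + 274.39ms (3/4)
13. 2743.902ms @ 15/2 + 274.39ms (3/4)
14. 3018.293ms @ 33/4 + 274.39ms (3/4)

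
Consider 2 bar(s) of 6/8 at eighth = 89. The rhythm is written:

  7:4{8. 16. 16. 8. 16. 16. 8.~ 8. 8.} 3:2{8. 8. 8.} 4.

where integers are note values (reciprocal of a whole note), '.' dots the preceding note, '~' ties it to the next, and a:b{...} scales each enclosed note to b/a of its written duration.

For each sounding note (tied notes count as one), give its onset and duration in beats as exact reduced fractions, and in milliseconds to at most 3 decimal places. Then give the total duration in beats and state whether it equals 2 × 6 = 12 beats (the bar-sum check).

1) 0.0ms=0b +577.849ms=6/7b
2) 577.849ms=6/7b +288.925ms=3/7b
3) 866.774ms=9/7b +288.925ms=3/7b
4) 1155.698ms=12/7b +577.849ms=6/7b
5) 1733.547ms=18/7b +288.925ms=3/7b
6) 2022.472ms=3b +288.925ms=3/7b
7) 2311.396ms=24/7b +1155.698ms=12/7b
8) 3467.095ms=36/7b +577.849ms=6/7b
9) 4044.944ms=6b +674.157ms=1b
10) 4719.101ms=7b +674.157ms=1b
11) 5393.258ms=8b +674.157ms=1b
12) 6067.416ms=9b +2022.472ms=3b
Σ=12b of 12 (89bpm 6/8) — PASS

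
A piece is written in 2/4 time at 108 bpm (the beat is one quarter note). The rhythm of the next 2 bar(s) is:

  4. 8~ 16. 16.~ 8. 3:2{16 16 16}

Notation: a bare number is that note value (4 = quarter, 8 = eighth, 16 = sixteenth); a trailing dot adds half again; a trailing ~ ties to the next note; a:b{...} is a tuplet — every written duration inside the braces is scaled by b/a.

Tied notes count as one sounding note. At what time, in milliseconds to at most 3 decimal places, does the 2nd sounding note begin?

1. 0.0ms @ 0 + 833.333ms (3/2)
2. 833.333ms @ 3/2 + 486.111ms (7/8)
3. 1319.444ms @ 19/8 + 625.0ms (9/8)
4. 1944.444ms @ 7/2 + 92.593ms (1/6)
5. 2037.037ms @ 11/3 + 92.593ms (1/6)
6. 2129.63ms @ 23/6 + 92.593ms (1/6)

note 2 onset = 3/2b = 833.333ms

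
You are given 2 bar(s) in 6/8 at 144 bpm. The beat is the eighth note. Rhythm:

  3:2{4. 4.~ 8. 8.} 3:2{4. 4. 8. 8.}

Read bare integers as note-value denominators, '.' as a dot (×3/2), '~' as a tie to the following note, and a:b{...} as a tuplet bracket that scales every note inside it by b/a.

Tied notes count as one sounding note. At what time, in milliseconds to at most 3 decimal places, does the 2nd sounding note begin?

note 2 onset = 2b = 833.333ms

1. 0.0ms @ 0 + 833.333ms (2)
2. 833.333ms @ 2 + 1250.0ms (3)
3. 2083.333ms @ 5 + 416.667ms (1)
4. 2500.0ms @ 6 + 833.333ms (2)
5. 3333.333ms @ 8 + 833.333ms (2)
6. 4166.667ms @ 10 + 416.667ms (1)
7. 4583.333ms @ 11 + 416.667ms (1)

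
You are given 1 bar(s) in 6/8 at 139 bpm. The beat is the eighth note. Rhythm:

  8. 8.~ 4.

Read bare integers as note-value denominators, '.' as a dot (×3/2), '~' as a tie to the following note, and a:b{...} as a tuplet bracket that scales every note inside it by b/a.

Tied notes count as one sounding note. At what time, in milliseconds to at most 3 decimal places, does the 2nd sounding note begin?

1. 0.0ms @ 0 + 647.482ms (3/2)
2. 647.482ms @ 3/2 + 1942.446ms (9/2)

note 2 onset = 3/2b = 647.482ms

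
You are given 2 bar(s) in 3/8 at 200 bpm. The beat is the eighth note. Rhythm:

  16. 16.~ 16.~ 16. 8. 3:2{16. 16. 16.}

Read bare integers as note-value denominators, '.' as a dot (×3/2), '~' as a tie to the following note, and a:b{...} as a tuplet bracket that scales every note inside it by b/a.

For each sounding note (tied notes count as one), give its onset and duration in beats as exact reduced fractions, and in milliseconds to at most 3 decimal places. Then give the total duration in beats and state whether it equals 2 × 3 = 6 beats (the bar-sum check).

1) 0.0ms=0b +225.0ms=3/4b
2) 225.0ms=3/4b +675.0ms=9/4b
3) 900.0ms=3b +450.0ms=3/2b
4) 1350.0ms=9/2b +150.0ms=1/2b
5) 1500.0ms=5b +150.0ms=1/2b
6) 1650.0ms=11/2b +150.0ms=1/2b
Σ=6b of 6 (200bpm 3/8) — PASS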